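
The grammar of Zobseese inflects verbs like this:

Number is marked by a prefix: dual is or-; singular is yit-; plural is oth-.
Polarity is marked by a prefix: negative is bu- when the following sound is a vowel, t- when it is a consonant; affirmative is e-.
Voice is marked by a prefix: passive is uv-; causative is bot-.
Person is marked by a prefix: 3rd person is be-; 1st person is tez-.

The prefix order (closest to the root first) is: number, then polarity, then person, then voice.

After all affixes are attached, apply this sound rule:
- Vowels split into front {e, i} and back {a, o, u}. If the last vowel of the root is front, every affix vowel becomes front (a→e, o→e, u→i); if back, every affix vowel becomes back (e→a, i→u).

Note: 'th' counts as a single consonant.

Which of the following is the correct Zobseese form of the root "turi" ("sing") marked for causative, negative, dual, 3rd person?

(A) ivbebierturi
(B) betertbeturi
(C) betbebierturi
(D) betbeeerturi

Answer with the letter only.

Attach number dual or- → orturi.
Attach polarity negative bu- (before vowel 'o') → buorturi.
Attach person 3rd person be- → bebuorturi.
Attach voice causative bot- → botbebuorturi.
Apply vowel harmony: botbebuorturi → betbebierturi.
So the correct form is betbebierturi, option (C).
(B) betertbeturi is wrong: it has the affixes in the wrong order.
(A) ivbebierturi is wrong: it uses passive instead of causative for voice.
(D) betbeeerturi is wrong: it uses affirmative instead of negative for polarity.

C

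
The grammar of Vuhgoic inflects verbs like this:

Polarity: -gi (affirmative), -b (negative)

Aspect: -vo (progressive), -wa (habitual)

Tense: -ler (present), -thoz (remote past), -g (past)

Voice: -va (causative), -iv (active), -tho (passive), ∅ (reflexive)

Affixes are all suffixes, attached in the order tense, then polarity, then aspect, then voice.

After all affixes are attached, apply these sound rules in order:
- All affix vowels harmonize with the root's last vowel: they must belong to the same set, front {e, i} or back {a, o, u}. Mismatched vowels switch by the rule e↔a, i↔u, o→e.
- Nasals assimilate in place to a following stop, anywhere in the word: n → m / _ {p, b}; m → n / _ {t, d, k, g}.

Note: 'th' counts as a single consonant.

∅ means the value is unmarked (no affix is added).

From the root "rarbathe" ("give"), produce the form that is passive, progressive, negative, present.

Attach tense present -ler → rarbatheler.
Attach polarity negative -b → rarbathelerb.
Attach aspect progressive -vo → rarbathelerbvo.
Attach voice passive -tho → rarbathelerbvotho.
Apply vowel harmony: rarbathelerbvotho → rarbathelerbvethe.
Nasal assimilation: no change.

rarbathelerbvethe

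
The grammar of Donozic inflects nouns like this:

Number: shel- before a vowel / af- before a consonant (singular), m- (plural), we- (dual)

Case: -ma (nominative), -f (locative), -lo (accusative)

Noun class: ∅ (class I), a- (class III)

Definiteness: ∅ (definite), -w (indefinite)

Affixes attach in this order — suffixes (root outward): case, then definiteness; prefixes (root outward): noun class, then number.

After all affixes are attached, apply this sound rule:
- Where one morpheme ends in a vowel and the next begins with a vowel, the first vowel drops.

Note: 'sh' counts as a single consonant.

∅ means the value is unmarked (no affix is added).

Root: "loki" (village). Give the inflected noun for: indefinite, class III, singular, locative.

Attach noun class class III a- → aloki.
Attach case locative -f → alokif.
Attach definiteness indefinite -w → alokifw.
Attach number singular shel- (before vowel 'a') → shelalokifw.
Vowel deletion: no change.

shelalokifw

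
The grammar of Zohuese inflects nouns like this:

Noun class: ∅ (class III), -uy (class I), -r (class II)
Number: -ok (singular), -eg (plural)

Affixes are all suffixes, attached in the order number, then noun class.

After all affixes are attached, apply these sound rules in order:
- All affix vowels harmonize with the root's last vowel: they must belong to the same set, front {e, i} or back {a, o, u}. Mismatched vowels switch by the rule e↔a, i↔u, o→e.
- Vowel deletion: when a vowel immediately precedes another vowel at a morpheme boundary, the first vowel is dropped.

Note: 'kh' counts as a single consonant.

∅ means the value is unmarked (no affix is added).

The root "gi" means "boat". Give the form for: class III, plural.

Attach number plural -eg → gieg.
noun class = class III: zero marking, form stays gieg.
Vowel harmony: no change.
Apply vowel deletion: gieg → geg.

geg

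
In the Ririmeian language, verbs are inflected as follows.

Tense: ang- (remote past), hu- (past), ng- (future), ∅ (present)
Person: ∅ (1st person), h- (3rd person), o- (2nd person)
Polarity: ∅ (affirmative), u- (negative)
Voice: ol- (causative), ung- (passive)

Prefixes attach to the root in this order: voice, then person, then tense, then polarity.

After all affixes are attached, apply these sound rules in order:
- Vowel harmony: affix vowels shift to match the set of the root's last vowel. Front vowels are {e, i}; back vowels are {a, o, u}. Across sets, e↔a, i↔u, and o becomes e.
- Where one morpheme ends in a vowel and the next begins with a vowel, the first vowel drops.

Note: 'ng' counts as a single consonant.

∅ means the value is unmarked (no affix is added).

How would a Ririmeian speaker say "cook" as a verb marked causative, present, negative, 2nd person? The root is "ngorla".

olngorla

Attach voice causative ol- → olngorla.
Attach person 2nd person o- → oolngorla.
tense = present: zero marking, form stays oolngorla.
Attach polarity negative u- → uoolngorla.
Vowel harmony: no change.
Apply vowel deletion: uoolngorla → olngorla.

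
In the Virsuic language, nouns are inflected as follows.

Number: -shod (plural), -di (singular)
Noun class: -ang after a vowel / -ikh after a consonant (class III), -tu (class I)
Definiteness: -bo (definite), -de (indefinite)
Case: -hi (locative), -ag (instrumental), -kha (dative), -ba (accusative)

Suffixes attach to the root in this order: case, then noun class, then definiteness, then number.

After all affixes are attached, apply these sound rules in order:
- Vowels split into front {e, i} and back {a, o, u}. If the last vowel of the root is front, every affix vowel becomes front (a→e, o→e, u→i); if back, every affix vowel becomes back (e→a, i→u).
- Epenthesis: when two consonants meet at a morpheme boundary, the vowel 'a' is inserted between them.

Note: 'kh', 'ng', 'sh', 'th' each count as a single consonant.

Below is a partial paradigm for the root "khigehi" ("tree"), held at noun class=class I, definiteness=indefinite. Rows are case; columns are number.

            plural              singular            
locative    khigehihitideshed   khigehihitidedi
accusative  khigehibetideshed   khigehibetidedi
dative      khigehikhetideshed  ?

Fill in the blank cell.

Attach case dative -kha → khigehikha.
Attach noun class class I -tu → khigehikhatu.
Attach definiteness indefinite -de → khigehikhatude.
Attach number singular -di → khigehikhatudedi.
Apply vowel harmony: khigehikhatudedi → khigehikhetidedi.
Epenthesis: no change.

khigehikhetidedi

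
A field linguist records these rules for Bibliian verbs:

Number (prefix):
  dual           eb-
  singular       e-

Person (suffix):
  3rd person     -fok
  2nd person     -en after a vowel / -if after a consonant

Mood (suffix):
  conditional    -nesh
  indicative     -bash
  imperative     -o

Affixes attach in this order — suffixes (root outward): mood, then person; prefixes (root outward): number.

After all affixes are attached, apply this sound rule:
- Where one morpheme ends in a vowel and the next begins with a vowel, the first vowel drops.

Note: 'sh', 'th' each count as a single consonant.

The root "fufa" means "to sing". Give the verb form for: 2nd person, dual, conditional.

Attach mood conditional -nesh → fufanesh.
Attach person 2nd person -if (after consonant 'sh') → fufaneshif.
Attach number dual eb- → ebfufaneshif.
Vowel deletion: no change.

ebfufaneshif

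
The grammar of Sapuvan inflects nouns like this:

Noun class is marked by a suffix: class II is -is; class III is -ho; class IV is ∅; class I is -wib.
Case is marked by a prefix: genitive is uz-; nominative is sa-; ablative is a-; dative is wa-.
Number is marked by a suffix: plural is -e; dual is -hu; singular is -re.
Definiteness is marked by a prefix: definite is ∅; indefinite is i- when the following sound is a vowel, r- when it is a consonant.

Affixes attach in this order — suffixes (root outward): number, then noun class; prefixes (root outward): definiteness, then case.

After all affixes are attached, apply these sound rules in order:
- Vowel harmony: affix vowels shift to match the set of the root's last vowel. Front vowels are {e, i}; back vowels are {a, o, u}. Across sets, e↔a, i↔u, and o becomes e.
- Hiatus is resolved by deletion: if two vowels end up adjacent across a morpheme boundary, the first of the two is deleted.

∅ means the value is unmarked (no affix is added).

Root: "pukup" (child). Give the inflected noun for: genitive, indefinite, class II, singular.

Attach definiteness indefinite r- (before consonant 'p') → rpukup.
Attach number singular -re → rpukupre.
Attach noun class class II -is → rpukupreis.
Attach case genitive uz- → uzrpukupreis.
Apply vowel harmony: uzrpukupreis → uzrpukupraus.
Apply vowel deletion: uzrpukupraus → uzrpukuprus.

uzrpukuprus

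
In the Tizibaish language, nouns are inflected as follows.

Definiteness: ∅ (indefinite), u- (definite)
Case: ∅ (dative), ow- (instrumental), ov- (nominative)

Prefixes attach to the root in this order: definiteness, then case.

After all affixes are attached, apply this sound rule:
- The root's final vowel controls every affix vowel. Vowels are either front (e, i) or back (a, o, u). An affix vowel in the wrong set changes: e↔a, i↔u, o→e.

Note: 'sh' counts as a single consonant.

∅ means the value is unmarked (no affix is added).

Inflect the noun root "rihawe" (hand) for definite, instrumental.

Attach definiteness definite u- → urihawe.
Attach case instrumental ow- → owurihawe.
Apply vowel harmony: owurihawe → ewirihawe.

ewirihawe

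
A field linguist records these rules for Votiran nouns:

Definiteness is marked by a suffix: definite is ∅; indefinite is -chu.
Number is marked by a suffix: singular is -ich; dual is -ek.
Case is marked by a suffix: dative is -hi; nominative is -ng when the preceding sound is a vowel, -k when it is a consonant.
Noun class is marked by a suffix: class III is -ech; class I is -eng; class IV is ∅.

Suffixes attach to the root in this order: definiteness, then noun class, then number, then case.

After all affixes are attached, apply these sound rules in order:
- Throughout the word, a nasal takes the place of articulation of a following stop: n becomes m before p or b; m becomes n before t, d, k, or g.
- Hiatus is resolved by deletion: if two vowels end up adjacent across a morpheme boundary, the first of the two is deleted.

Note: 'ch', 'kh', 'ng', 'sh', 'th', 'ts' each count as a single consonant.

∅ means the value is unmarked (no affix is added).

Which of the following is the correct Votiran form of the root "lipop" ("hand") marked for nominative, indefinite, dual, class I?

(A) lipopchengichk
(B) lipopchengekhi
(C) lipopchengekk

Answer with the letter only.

Attach definiteness indefinite -chu → lipopchu.
Attach noun class class I -eng → lipopchueng.
Attach number dual -ek → lipopchuengek.
Attach case nominative -k (after consonant 'k') → lipopchuengekk.
Nasal assimilation: no change.
Apply vowel deletion: lipopchuengekk → lipopchengekk.
So the correct form is lipopchengekk, option (C).
(A) lipopchengichk is wrong: it uses singular instead of dual for number.
(B) lipopchengekhi is wrong: it uses dative instead of nominative for case.

C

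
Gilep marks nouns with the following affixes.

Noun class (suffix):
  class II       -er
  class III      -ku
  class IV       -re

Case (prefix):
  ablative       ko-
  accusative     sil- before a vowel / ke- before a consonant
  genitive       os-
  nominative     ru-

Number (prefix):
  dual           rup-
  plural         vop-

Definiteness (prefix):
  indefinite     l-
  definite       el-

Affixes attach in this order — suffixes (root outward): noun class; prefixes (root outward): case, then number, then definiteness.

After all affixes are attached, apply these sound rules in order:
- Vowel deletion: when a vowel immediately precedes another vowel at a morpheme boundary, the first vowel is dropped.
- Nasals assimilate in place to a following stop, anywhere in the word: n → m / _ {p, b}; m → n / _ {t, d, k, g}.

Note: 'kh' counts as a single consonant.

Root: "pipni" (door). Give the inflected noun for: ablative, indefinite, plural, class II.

Attach case ablative ko- → kopipni.
Attach number plural vop- → vopkopipni.
Attach noun class class II -er → vopkopipnier.
Attach definiteness indefinite l- → lvopkopipnier.
Apply vowel deletion: lvopkopipnier → lvopkopipner.
Nasal assimilation: no change.

lvopkopipner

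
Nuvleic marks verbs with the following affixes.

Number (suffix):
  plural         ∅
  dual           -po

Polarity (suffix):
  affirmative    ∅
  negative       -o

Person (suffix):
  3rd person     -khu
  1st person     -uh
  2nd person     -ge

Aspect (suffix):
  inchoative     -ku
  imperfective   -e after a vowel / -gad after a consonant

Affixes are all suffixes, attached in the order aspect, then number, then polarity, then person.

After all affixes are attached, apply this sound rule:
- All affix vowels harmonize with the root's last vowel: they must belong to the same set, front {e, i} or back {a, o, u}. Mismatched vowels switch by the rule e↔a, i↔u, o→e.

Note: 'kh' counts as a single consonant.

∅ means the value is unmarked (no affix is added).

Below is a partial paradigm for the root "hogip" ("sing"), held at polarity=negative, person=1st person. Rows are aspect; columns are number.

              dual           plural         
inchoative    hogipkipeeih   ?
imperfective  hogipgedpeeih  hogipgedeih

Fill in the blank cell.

Attach aspect inchoative -ku → hogipku.
number = plural: zero marking, form stays hogipku.
Attach polarity negative -o → hogipkuo.
Attach person 1st person -uh → hogipkuouh.
Apply vowel harmony: hogipkuouh → hogipkieih.

hogipkieih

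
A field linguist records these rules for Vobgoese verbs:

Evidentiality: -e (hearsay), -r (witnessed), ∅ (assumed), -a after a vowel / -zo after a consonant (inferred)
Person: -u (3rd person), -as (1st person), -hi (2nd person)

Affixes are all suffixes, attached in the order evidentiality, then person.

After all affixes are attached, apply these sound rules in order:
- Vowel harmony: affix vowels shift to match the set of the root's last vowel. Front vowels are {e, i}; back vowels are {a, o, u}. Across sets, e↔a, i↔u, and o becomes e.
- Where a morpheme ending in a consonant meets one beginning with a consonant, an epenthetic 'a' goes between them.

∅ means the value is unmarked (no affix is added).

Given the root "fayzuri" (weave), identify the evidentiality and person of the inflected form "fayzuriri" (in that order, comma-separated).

Segment: fayzuri-r-u.
evidentiality: -r → witnessed.
person: -u → 3rd person.

witnessed, 3rd person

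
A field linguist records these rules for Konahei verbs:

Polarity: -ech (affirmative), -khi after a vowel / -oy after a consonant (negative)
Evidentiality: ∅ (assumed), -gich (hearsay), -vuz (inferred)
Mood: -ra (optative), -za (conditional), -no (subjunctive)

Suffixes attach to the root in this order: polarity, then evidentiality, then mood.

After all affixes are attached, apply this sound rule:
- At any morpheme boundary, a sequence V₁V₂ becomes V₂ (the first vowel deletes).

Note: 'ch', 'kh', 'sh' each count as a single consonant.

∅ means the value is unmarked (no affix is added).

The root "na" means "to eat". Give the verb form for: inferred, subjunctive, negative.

nakhivuzno

Attach polarity negative -khi (after vowel 'a') → nakhi.
Attach evidentiality inferred -vuz → nakhivuz.
Attach mood subjunctive -no → nakhivuzno.
Vowel deletion: no change.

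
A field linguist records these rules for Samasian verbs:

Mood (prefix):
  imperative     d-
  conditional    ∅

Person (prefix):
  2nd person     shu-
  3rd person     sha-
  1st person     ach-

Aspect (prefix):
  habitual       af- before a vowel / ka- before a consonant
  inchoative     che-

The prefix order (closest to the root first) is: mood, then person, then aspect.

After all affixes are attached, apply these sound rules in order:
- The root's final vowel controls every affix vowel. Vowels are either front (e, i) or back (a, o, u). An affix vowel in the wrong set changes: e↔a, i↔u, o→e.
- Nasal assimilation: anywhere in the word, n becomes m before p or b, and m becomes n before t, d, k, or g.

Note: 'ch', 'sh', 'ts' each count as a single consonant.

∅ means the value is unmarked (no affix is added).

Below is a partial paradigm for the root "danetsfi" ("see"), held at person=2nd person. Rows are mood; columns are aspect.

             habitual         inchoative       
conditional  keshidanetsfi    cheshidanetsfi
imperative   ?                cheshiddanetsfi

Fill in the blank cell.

keshiddanetsfi

Attach mood imperative d- → ddanetsfi.
Attach person 2nd person shu- → shuddanetsfi.
Attach aspect habitual ka- (before consonant 'sh') → kashuddanetsfi.
Apply vowel harmony: kashuddanetsfi → keshiddanetsfi.
Nasal assimilation: no change.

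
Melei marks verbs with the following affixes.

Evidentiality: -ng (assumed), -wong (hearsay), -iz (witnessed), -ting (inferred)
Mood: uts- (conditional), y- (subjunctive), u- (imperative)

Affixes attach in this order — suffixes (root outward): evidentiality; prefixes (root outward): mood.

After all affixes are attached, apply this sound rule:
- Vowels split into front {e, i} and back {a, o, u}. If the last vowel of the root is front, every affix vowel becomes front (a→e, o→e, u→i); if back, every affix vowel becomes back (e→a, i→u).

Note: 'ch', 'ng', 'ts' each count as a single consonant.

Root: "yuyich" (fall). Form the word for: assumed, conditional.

Attach evidentiality assumed -ng → yuyichng.
Attach mood conditional uts- → utsyuyichng.
Apply vowel harmony: utsyuyichng → itsyuyichng.

itsyuyichng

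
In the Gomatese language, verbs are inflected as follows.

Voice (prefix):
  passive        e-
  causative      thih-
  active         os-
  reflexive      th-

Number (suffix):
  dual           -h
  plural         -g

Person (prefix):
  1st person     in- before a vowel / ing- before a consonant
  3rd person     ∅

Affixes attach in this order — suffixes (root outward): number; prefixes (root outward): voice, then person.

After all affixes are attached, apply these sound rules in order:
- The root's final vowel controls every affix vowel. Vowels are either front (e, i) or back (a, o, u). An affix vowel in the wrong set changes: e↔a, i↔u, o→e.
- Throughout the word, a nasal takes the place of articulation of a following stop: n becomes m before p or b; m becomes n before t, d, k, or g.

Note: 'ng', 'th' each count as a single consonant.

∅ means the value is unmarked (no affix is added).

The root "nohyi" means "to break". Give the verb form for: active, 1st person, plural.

inesnohyig

Attach voice active os- → osnohyi.
Attach person 1st person in- (before vowel 'o') → inosnohyi.
Attach number plural -g → inosnohyig.
Apply vowel harmony: inosnohyig → inesnohyig.
Nasal assimilation: no change.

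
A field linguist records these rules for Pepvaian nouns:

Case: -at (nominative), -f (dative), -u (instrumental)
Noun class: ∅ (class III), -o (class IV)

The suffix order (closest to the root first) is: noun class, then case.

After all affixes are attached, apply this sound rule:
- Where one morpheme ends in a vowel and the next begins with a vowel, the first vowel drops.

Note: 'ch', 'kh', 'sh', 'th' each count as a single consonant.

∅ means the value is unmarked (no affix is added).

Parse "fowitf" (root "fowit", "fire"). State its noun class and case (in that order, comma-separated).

Segment: fowit-f.
noun class: ∅ → class III.
case: -f → dative.

class III, dative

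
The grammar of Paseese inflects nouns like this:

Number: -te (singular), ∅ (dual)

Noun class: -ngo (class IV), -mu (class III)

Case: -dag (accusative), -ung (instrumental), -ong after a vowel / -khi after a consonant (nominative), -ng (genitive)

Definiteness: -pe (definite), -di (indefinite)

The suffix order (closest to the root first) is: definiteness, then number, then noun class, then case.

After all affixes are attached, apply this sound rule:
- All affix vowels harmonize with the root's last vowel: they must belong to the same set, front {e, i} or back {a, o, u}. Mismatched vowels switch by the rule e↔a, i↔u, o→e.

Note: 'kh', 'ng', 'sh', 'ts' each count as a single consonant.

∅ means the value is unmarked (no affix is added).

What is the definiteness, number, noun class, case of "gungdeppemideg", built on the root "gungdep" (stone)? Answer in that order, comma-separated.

definite, dual, class III, accusative

Segment: gungdep-pe-mu-dag.
definiteness: -pe → definite.
number: ∅ → dual.
noun class: -mu → class III.
case: -dag → accusative.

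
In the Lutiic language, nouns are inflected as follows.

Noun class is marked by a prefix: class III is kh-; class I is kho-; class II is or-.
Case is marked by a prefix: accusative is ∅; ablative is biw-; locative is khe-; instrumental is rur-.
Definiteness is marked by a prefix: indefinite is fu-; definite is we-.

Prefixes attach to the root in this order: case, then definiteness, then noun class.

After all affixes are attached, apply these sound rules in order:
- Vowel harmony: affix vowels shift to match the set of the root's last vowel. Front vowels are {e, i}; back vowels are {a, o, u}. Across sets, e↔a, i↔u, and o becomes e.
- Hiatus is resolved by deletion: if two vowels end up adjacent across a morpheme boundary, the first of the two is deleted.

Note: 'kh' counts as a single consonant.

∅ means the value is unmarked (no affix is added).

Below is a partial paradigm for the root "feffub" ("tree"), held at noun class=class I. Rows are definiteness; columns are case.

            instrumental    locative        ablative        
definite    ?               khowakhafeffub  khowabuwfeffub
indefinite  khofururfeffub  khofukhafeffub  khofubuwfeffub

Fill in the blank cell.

khowarurfeffub

Attach case instrumental rur- → rurfeffub.
Attach definiteness definite we- → werurfeffub.
Attach noun class class I kho- → khowerurfeffub.
Apply vowel harmony: khowerurfeffub → khowarurfeffub.
Vowel deletion: no change.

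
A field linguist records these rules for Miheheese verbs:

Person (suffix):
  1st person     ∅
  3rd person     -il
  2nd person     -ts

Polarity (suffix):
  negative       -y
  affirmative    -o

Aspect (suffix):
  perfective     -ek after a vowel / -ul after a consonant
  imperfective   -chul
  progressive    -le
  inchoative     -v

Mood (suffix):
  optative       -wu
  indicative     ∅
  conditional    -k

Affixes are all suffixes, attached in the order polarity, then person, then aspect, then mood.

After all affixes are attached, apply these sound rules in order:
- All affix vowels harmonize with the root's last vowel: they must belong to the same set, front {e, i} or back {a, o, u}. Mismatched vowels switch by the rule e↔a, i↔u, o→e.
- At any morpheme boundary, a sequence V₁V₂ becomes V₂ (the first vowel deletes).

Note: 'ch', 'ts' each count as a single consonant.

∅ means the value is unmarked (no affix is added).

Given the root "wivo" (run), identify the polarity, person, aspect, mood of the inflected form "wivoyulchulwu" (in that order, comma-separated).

Segment: wivo-y-il-chul-wu.
polarity: -y → negative.
person: -il → 3rd person.
aspect: -chul → imperfective.
mood: -wu → optative.

negative, 3rd person, imperfective, optative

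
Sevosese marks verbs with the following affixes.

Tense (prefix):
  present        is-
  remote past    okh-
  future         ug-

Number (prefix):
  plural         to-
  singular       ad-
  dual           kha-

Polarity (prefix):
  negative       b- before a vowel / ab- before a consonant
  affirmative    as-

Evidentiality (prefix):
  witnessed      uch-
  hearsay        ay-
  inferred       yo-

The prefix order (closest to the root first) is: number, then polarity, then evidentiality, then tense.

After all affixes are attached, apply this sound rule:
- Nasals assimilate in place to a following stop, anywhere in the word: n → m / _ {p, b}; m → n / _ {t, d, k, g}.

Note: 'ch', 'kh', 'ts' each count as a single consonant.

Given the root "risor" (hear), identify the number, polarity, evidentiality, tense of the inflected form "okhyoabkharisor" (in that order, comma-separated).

Segment: okh-yo-ab-kha-risor.
number: kha- → dual.
polarity: b/ab- → negative.
evidentiality: yo- → inferred.
tense: okh- → remote past.

dual, negative, inferred, remote past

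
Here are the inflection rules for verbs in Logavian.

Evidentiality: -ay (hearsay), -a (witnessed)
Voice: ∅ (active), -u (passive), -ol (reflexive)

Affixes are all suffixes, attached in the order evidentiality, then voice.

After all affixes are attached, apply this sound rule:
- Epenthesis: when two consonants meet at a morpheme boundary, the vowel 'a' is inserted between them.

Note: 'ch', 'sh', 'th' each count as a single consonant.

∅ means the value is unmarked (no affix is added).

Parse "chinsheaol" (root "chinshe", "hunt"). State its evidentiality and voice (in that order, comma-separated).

Segment: chinshe-a-ol.
evidentiality: -a → witnessed.
voice: -ol → reflexive.

witnessed, reflexive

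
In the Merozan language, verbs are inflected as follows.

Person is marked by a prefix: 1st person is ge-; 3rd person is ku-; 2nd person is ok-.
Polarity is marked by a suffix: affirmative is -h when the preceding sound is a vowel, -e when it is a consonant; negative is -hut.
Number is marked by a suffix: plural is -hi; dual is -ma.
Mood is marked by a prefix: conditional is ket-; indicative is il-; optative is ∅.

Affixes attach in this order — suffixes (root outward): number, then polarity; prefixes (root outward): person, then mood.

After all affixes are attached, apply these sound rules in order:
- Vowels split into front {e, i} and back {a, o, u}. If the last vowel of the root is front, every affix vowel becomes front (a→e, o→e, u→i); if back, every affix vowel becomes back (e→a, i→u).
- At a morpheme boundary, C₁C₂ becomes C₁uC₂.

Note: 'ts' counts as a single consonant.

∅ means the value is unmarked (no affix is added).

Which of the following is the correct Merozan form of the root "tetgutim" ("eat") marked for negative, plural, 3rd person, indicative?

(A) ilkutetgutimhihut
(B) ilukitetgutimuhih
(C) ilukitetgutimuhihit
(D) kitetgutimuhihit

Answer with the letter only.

Attach person 3rd person ku- → kutetgutim.
Attach number plural -hi → kutetgutimhi.
Attach polarity negative -hut → kutetgutimhihut.
Attach mood indicative il- → ilkutetgutimhihut.
Apply vowel harmony: ilkutetgutimhihut → ilkitetgutimhihit.
Apply epenthesis: ilkitetgutimhihit → ilukitetgutimuhihit.
So the correct form is ilukitetgutimuhihit, option (C).
(A) ilkutetgutimhihut is wrong: it fails to apply the sound rule(s).
(B) ilukitetgutimuhih is wrong: it uses affirmative instead of negative for polarity.
(D) kitetgutimuhihit is wrong: it uses optative instead of indicative for mood.

C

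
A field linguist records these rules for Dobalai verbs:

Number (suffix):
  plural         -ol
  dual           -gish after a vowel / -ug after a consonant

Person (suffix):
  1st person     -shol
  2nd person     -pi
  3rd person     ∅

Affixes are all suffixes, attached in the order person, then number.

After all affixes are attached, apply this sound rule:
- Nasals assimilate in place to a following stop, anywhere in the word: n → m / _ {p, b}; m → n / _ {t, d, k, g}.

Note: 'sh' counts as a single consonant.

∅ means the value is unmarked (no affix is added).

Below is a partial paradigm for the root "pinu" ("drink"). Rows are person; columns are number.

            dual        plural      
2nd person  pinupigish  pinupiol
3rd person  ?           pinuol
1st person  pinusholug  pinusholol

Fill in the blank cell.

person = 3rd person: zero marking, form stays pinu.
Attach number dual -gish (after vowel 'u') → pinugish.
Nasal assimilation: no change.

pinugish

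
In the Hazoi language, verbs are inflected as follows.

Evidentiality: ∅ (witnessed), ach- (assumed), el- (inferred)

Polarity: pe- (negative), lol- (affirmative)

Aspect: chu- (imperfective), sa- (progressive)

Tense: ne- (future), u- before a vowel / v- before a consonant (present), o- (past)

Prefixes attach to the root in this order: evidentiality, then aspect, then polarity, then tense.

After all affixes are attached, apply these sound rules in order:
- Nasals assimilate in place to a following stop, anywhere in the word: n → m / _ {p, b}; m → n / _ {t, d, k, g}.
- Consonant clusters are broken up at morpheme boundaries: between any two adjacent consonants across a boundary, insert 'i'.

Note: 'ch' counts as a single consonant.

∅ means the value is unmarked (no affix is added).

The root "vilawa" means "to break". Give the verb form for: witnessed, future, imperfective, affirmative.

evidentiality = witnessed: zero marking, form stays vilawa.
Attach aspect imperfective chu- → chuvilawa.
Attach polarity affirmative lol- → lolchuvilawa.
Attach tense future ne- → nelolchuvilawa.
Nasal assimilation: no change.
Apply epenthesis: nelolchuvilawa → nelolichuvilawa.

nelolichuvilawa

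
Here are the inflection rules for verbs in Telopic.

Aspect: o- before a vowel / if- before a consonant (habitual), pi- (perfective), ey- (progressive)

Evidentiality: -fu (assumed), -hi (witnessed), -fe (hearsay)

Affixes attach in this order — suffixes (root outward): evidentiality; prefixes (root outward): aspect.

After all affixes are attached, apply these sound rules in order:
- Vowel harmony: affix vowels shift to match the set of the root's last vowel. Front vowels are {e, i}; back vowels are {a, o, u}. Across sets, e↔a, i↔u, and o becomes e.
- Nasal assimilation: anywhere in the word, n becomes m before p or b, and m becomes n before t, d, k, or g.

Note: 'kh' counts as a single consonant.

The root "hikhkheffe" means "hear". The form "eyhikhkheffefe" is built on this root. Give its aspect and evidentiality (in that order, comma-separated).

Segment: ey-hikhkheffe-fe.
aspect: ey- → progressive.
evidentiality: -fe → hearsay.

progressive, hearsay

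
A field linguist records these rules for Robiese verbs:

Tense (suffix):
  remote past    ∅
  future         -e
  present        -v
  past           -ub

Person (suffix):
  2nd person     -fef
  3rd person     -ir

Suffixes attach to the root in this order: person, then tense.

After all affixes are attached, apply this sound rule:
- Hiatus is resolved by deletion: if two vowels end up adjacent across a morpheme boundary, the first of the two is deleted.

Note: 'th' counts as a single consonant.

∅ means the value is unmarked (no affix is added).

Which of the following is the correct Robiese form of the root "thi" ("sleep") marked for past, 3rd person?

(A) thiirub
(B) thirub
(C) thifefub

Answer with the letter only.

B

Attach person 3rd person -ir → thiir.
Attach tense past -ub → thiirub.
Apply vowel deletion: thiirub → thirub.
So the correct form is thirub, option (B).
(C) thifefub is wrong: it uses 2nd person instead of 3rd person for person.
(A) thiirub is wrong: it fails to apply the sound rule(s).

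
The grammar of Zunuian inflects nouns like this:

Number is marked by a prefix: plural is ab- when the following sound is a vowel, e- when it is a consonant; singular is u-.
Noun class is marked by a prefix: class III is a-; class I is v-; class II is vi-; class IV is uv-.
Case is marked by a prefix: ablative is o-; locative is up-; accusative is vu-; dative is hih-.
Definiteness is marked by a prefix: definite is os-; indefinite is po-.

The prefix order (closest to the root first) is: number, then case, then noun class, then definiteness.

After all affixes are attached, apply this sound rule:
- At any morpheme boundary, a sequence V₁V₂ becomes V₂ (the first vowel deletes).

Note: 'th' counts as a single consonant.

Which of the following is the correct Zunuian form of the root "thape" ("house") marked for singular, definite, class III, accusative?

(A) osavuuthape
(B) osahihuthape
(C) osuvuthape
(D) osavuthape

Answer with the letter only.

Attach number singular u- → uthape.
Attach case accusative vu- → vuuthape.
Attach noun class class III a- → avuuthape.
Attach definiteness definite os- → osavuuthape.
Apply vowel deletion: osavuuthape → osavuthape.
So the correct form is osavuthape, option (D).
(B) osahihuthape is wrong: it uses dative instead of accusative for case.
(A) osavuuthape is wrong: it fails to apply the sound rule(s).
(C) osuvuthape is wrong: it has the affixes in the wrong order.

D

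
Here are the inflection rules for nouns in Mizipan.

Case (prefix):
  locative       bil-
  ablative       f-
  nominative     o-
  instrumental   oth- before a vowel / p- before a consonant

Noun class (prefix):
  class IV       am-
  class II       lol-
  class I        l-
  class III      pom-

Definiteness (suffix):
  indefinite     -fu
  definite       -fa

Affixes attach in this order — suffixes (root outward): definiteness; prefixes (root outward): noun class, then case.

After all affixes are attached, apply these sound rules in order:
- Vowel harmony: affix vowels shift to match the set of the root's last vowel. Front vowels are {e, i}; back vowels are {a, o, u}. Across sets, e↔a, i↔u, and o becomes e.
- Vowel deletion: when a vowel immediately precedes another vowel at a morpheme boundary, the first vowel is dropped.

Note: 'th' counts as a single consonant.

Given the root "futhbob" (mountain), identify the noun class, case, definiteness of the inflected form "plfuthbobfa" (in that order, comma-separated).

Segment: p-l-futhbob-fa.
noun class: l- → class I.
case: oth/p- → instrumental.
definiteness: -fa → definite.

class I, instrumental, definite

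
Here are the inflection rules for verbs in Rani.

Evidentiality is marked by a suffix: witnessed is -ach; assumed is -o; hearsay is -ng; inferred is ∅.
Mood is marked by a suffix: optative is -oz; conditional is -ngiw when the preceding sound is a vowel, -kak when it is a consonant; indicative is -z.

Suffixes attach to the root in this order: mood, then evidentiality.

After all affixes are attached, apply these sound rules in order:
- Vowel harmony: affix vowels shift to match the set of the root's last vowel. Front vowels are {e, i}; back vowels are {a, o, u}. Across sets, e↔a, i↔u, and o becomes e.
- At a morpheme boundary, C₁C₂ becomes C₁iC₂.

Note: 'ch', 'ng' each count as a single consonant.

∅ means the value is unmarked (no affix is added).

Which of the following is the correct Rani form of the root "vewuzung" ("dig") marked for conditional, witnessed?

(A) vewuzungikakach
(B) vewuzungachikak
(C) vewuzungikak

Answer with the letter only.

Attach mood conditional -kak (after consonant 'ng') → vewuzungkak.
Attach evidentiality witnessed -ach → vewuzungkakach.
Vowel harmony: no change.
Apply epenthesis: vewuzungkakach → vewuzungikakach.
So the correct form is vewuzungikakach, option (A).
(C) vewuzungikak is wrong: it uses inferred instead of witnessed for evidentiality.
(B) vewuzungachikak is wrong: it has the affixes in the wrong order.

A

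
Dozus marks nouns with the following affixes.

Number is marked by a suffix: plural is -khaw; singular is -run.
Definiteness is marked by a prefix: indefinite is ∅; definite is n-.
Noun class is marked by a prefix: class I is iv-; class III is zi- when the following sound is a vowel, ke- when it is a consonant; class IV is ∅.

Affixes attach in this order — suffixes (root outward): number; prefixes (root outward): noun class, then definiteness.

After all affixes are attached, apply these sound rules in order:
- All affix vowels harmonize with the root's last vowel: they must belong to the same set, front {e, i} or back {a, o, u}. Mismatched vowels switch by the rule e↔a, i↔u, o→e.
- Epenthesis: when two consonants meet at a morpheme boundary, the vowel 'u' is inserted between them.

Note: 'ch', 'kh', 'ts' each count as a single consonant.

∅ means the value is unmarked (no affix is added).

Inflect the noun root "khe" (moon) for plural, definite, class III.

nukekhekhew

Attach noun class class III ke- (before consonant 'kh') → kekhe.
Attach definiteness definite n- → nkekhe.
Attach number plural -khaw → nkekhekhaw.
Apply vowel harmony: nkekhekhaw → nkekhekhew.
Apply epenthesis: nkekhekhew → nukekhekhew.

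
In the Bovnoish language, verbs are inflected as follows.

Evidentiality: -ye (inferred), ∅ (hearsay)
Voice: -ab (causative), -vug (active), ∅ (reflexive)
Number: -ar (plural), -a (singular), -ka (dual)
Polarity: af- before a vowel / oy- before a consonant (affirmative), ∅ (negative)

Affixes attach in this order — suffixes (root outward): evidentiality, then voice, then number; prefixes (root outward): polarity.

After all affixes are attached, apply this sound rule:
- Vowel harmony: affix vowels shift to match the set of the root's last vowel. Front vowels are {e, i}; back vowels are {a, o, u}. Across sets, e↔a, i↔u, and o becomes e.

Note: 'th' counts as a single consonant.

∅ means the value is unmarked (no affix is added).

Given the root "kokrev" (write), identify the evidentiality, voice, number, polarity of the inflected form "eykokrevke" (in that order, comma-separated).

Segment: oy-kokrev-ka.
evidentiality: ∅ → hearsay.
voice: ∅ → reflexive.
number: -ka → dual.
polarity: af/oy- → affirmative.

hearsay, reflexive, dual, affirmative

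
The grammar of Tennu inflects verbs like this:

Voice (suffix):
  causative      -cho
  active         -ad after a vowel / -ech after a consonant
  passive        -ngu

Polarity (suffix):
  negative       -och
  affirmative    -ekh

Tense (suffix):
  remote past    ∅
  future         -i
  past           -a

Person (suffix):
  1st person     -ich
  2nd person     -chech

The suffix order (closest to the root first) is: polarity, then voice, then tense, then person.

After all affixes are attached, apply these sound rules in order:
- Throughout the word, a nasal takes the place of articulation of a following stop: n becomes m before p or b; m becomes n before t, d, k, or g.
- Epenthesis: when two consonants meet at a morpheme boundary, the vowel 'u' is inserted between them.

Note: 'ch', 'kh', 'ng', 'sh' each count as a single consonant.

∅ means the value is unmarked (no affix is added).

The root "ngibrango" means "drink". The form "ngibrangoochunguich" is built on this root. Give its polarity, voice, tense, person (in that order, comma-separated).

Segment: ngibrango-och-ngu-ich.
polarity: -och → negative.
voice: -ngu → passive.
tense: ∅ → remote past.
person: -ich → 1st person.

negative, passive, remote past, 1st person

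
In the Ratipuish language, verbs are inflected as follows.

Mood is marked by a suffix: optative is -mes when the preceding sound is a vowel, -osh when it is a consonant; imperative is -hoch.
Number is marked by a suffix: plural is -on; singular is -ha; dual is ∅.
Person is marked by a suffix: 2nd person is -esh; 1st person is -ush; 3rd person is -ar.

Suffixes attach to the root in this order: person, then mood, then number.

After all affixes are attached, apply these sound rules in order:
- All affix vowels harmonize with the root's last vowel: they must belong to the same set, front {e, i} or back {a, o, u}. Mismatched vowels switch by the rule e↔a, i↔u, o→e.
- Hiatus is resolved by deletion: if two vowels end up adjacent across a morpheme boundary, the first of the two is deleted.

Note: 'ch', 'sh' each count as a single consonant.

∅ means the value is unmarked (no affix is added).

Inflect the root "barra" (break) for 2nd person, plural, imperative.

barrashhochon

Attach person 2nd person -esh → barraesh.
Attach mood imperative -hoch → barraeshhoch.
Attach number plural -on → barraeshhochon.
Apply vowel harmony: barraeshhochon → barraashhochon.
Apply vowel deletion: barraashhochon → barrashhochon.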